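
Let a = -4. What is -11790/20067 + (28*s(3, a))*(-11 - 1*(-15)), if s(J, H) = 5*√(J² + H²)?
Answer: 18725270/6689 ≈ 2799.4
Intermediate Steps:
s(J, H) = 5*√(H² + J²)
-11790/20067 + (28*s(3, a))*(-11 - 1*(-15)) = -11790/20067 + (28*(5*√((-4)² + 3²)))*(-11 - 1*(-15)) = -11790*1/20067 + (28*(5*√(16 + 9)))*(-11 + 15) = -3930/6689 + (28*(5*√25))*4 = -3930/6689 + (28*(5*5))*4 = -3930/6689 + (28*25)*4 = -3930/6689 + 700*4 = -3930/6689 + 2800 = 18725270/6689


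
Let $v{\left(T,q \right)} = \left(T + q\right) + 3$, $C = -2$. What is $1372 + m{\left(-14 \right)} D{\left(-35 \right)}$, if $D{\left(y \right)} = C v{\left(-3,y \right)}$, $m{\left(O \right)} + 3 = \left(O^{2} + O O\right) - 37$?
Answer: $26012$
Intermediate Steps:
$v{\left(T,q \right)} = 3 + T + q$
$m{\left(O \right)} = -40 + 2 O^{2}$ ($m{\left(O \right)} = -3 - \left(37 - O^{2} - O O\right) = -3 + \left(\left(O^{2} + O^{2}\right) - 37\right) = -3 + \left(2 O^{2} - 37\right) = -3 + \left(-37 + 2 O^{2}\right) = -40 + 2 O^{2}$)
$D{\left(y \right)} = - 2 y$ ($D{\left(y \right)} = - 2 \left(3 - 3 + y\right) = - 2 y$)
$1372 + m{\left(-14 \right)} D{\left(-35 \right)} = 1372 + \left(-40 + 2 \left(-14\right)^{2}\right) \left(\left(-2\right) \left(-35\right)\right) = 1372 + \left(-40 + 2 \cdot 196\right) 70 = 1372 + \left(-40 + 392\right) 70 = 1372 + 352 \cdot 70 = 1372 + 24640 = 26012$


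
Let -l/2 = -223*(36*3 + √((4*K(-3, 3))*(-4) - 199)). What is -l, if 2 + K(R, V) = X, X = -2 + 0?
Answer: -48168 - 1338*I*√15 ≈ -48168.0 - 5182.1*I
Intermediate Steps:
X = -2
K(R, V) = -4 (K(R, V) = -2 - 2 = -4)
l = 48168 + 1338*I*√15 (l = -(-446)*(36*3 + √((4*(-4))*(-4) - 199)) = -(-446)*(108 + √(-16*(-4) - 199)) = -(-446)*(108 + √(64 - 199)) = -(-446)*(108 + √(-135)) = -(-446)*(108 + 3*I*√15) = -2*(-24084 - 669*I*√15) = 48168 + 1338*I*√15 ≈ 48168.0 + 5182.1*I)
-l = -(48168 + 1338*I*√15) = -48168 - 1338*I*√15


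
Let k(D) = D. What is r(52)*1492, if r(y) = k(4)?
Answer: 5968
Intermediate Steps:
r(y) = 4
r(52)*1492 = 4*1492 = 5968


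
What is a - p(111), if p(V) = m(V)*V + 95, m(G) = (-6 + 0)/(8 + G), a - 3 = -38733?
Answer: -4619509/119 ≈ -38819.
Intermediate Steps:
a = -38730 (a = 3 - 38733 = -38730)
m(G) = -6/(8 + G)
p(V) = 95 - 6*V/(8 + V) (p(V) = (-6/(8 + V))*V + 95 = -6*V/(8 + V) + 95 = 95 - 6*V/(8 + V))
a - p(111) = -38730 - (760 + 89*111)/(8 + 111) = -38730 - (760 + 9879)/119 = -38730 - 10639/119 = -4619509/119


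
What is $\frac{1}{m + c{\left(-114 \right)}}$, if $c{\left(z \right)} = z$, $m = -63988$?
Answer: $- \frac{1}{64102} \approx -1.56 \cdot 10^{-5}$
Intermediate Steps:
$\frac{1}{m + c{\left(-114 \right)}} = \frac{1}{-63988 - 114} = \frac{1}{-64102} = - \frac{1}{64102}$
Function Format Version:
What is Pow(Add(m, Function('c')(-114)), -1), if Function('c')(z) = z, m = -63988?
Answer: Rational(-1, 64102) ≈ -1.5600e-5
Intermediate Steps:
Pow(Add(m, Function('c')(-114)), -1) = Pow(Add(-63988, -114), -1) = Pow(-64102, -1) = Rational(-1, 64102)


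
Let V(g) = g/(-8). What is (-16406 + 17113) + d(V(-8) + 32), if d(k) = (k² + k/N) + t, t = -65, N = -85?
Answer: 147102/85 ≈ 1730.6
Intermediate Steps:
V(g) = -g/8 (V(g) = g*(-⅛) = -g/8)
d(k) = -65 + k² - k/85 (d(k) = (k² + k/(-85)) - 65 = (k² - k/85) - 65 = -65 + k² - k/85)
(-16406 + 17113) + d(V(-8) + 32) = (-16406 + 17113) + (-65 + (-⅛*(-8) + 32)² - (-⅛*(-8) + 32)/85) = 707 + (-65 + (1 + 32)² - (1 + 32)/85) = 707 + (-65 + 33² - 1/85*33) = 707 + (-65 + 1089 - 33/85) = 707 + 87007/85 = 147102/85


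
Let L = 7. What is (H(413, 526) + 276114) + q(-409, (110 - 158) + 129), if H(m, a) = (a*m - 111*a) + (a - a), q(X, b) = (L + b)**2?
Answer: 442710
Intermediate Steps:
q(X, b) = (7 + b)**2
H(m, a) = -111*a + a*m (H(m, a) = (-111*a + a*m) + 0 = -111*a + a*m)
(H(413, 526) + 276114) + q(-409, (110 - 158) + 129) = (526*(-111 + 413) + 276114) + (7 + ((110 - 158) + 129))**2 = (526*302 + 276114) + (7 + (-48 + 129))**2 = (158852 + 276114) + (7 + 81)**2 = 434966 + 88**2 = 434966 + 7744 = 442710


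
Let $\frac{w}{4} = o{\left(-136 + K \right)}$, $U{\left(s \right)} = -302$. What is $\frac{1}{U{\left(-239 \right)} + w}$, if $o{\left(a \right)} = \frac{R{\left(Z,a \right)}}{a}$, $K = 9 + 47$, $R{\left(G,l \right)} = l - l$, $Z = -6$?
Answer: $- \frac{1}{302} \approx -0.0033113$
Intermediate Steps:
$R{\left(G,l \right)} = 0$
$K = 56$
$o{\left(a \right)} = 0$ ($o{\left(a \right)} = \frac{0}{a} = 0$)
$w = 0$ ($w = 4 \cdot 0 = 0$)
$\frac{1}{U{\left(-239 \right)} + w} = \frac{1}{-302 + 0} = \frac{1}{-302} = - \frac{1}{302}$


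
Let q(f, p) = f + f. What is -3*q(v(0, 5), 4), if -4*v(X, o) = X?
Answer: 0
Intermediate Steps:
v(X, o) = -X/4
q(f, p) = 2*f
-3*q(v(0, 5), 4) = -6*(-¼*0) = -6*0 = -3*0 = 0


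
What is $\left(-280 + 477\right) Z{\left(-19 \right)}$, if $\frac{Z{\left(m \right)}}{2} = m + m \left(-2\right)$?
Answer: $7486$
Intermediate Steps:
$Z{\left(m \right)} = - 2 m$ ($Z{\left(m \right)} = 2 \left(m + m \left(-2\right)\right) = 2 \left(m - 2 m\right) = 2 \left(- m\right) = - 2 m$)
$\left(-280 + 477\right) Z{\left(-19 \right)} = \left(-280 + 477\right) \left(\left(-2\right) \left(-19\right)\right) = 197 \cdot 38 = 7486$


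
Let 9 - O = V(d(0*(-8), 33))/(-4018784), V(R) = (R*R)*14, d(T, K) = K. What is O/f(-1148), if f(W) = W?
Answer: -234963/29958208 ≈ -0.0078430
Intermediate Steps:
V(R) = 14*R² (V(R) = R²*14 = 14*R²)
O = 234963/26096 (O = 9 - 14*33²/(-4018784) = 9 - 14*1089*(-1)/4018784 = 9 - 15246*(-1)/4018784 = 9 - 1*(-99/26096) = 9 + 99/26096 = 234963/26096 ≈ 9.0038)
O/f(-1148) = (234963/26096)/(-1148) = (234963/26096)*(-1/1148) = -234963/29958208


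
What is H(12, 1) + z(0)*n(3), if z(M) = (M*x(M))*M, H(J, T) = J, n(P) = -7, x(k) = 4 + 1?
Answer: 12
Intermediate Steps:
x(k) = 5
z(M) = 5*M² (z(M) = (M*5)*M = (5*M)*M = 5*M²)
H(12, 1) + z(0)*n(3) = 12 + (5*0²)*(-7) = 12 + (5*0)*(-7) = 12 + 0*(-7) = 12 + 0 = 12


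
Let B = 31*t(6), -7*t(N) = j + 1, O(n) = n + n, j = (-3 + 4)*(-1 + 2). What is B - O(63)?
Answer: -944/7 ≈ -134.86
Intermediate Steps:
j = 1 (j = 1*1 = 1)
O(n) = 2*n
t(N) = -2/7 (t(N) = -(1 + 1)/7 = -⅐*2 = -2/7)
B = -62/7 (B = 31*(-2/7) = -62/7 ≈ -8.8571)
B - O(63) = -62/7 - 2*63 = -62/7 - 1*126 = -62/7 - 126 = -944/7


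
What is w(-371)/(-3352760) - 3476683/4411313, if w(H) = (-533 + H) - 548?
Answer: -2912519617151/3697518443470 ≈ -0.78770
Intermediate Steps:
w(H) = -1081 + H
w(-371)/(-3352760) - 3476683/4411313 = (-1081 - 371)/(-3352760) - 3476683/4411313 = -1452*(-1/3352760) - 3476683*1/4411313 = 363/838190 - 3476683/4411313 = -2912519617151/3697518443470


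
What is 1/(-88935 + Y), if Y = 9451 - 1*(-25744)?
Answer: -1/53740 ≈ -1.8608e-5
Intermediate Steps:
Y = 35195 (Y = 9451 + 25744 = 35195)
1/(-88935 + Y) = 1/(-88935 + 35195) = 1/(-53740) = -1/53740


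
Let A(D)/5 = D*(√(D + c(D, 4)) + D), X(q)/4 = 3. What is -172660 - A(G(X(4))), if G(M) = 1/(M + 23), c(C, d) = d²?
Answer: -42301701/245 - √19635/245 ≈ -1.7266e+5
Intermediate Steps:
X(q) = 12 (X(q) = 4*3 = 12)
G(M) = 1/(23 + M)
A(D) = 5*D*(D + √(16 + D)) (A(D) = 5*(D*(√(D + 4²) + D)) = 5*(D*(√(D + 16) + D)) = 5*(D*(√(16 + D) + D)) = 5*(D*(D + √(16 + D))) = 5*D*(D + √(16 + D)))
-172660 - A(G(X(4))) = -172660 - 5*(1/(23 + 12) + √(16 + 1/(23 + 12)))/(23 + 12) = -172660 - 5*(1/35 + √(16 + 1/35))/35 = -172660 - 5*(1/35 + √(561/35))/35 = -172660 - 5*(1/35 + √19635/35)/35 = -172660 - (1/245 + √19635/245) = -172660 + (-1/245 - √19635/245) = -42301701/245 - √19635/245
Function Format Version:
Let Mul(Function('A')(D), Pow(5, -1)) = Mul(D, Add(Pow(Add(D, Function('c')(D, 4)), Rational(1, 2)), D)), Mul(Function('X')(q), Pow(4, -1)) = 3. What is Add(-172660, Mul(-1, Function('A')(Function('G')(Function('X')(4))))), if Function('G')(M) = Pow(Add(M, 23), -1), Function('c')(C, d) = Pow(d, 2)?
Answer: Add(Rational(-42301701, 245), Mul(Rational(-1, 245), Pow(19635, Rational(1, 2)))) ≈ -1.7266e+5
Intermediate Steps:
Function('X')(q) = 12 (Function('X')(q) = Mul(4, 3) = 12)
Function('G')(M) = Pow(Add(23, M), -1)
Function('A')(D) = Mul(5, D, Add(D, Pow(Add(16, D), Rational(1, 2)))) (Function('A')(D) = Mul(5, Mul(D, Add(Pow(Add(D, Pow(4, 2)), Rational(1, 2)), D))) = Mul(5, Mul(D, Add(Pow(Add(D, 16), Rational(1, 2)), D))) = Mul(5, Mul(D, Add(Pow(Add(16, D), Rational(1, 2)), D))) = Mul(5, Mul(D, Add(D, Pow(Add(16, D), Rational(1, 2))))) = Mul(5, D, Add(D, Pow(Add(16, D), Rational(1, 2)))))
Add(-172660, Mul(-1, Function('A')(Function('G')(Function('X')(4))))) = Add(-172660, Mul(-1, Mul(5, Pow(Add(23, 12), -1), Add(Pow(Add(23, 12), -1), Pow(Add(16, Pow(Add(23, 12), -1)), Rational(1, 2)))))) = Add(-172660, Mul(-1, Mul(5, Pow(35, -1), Add(Pow(35, -1), Pow(Add(16, Pow(35, -1)), Rational(1, 2)))))) = Add(-172660, Mul(-1, Mul(5, Rational(1, 35), Add(Rational(1, 35), Pow(Add(16, Rational(1, 35)), Rational(1, 2)))))) = Add(-172660, Mul(-1, Mul(5, Rational(1, 35), Add(Rational(1, 35), Pow(Rational(561, 35), Rational(1, 2)))))) = Add(-172660, Mul(-1, Mul(5, Rational(1, 35), Add(Rational(1, 35), Mul(Rational(1, 35), Pow(19635, Rational(1, 2))))))) = Add(-172660, Mul(-1, Add(Rational(1, 245), Mul(Rational(1, 245), Pow(19635, Rational(1, 2)))))) = Add(-172660, Add(Rational(-1, 245), Mul(Rational(-1, 245), Pow(19635, Rational(1, 2))))) = Add(Rational(-42301701, 245), Mul(Rational(-1, 245), Pow(19635, Rational(1, 2))))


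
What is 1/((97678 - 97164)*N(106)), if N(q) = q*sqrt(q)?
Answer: sqrt(106)/5775304 ≈ 1.7827e-6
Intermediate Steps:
N(q) = q**(3/2)
1/((97678 - 97164)*N(106)) = 1/((97678 - 97164)*(106**(3/2))) = 1/(514*((106*sqrt(106)))) = (sqrt(106)/11236)/514 = sqrt(106)/5775304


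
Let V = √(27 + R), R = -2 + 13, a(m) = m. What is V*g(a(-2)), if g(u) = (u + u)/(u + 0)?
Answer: 2*√38 ≈ 12.329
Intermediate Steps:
g(u) = 2 (g(u) = (2*u)/u = 2)
R = 11
V = √38 (V = √(27 + 11) = √38 ≈ 6.1644)
V*g(a(-2)) = √38*2 = 2*√38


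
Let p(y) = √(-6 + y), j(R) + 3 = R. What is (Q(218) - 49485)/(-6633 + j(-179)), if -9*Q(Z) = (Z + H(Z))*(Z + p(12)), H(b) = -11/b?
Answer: 492878/61335 + 47513*√6/13371030 ≈ 8.0445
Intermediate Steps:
j(R) = -3 + R
Q(Z) = -(Z + √6)*(Z - 11/Z)/9 (Q(Z) = -(Z - 11/Z)*(Z + √(-6 + 12))/9 = -(Z - 11/Z)*(Z + √6)/9 = -(Z + √6)*(Z - 11/Z)/9)
(Q(218) - 49485)/(-6633 + j(-179)) = ((⅑)*(11*√6 + 218*(11 - 1*218² - 1*218*√6))/218 - 49485)/(-6633 + (-3 - 179)) = ((⅑)*(1/218)*(11*√6 + 218*(11 - 1*47524 - 218*√6)) - 49485)/(-6633 - 182) = ((⅑)*(1/218)*(11*√6 + 218*(11 - 47524 - 218*√6)) - 49485)/(-6815) = ((⅑)*(1/218)*(11*√6 + 218*(-47513 - 218*√6)) - 49485)*(-1/6815) = ((⅑)*(1/218)*(11*√6 + (-10357834 - 47524*√6)) - 49485)*(-1/6815) = ((⅑)*(1/218)*(-10357834 - 47513*√6) - 49485)*(-1/6815) = ((-47513/9 - 47513*√6/1962) - 49485)*(-1/6815) = (-492878/9 - 47513*√6/1962)*(-1/6815) = 492878/61335 + 47513*√6/13371030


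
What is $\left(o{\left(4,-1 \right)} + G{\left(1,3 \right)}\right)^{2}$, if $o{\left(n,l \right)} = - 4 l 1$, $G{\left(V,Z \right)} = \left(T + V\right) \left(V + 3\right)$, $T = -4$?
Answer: $64$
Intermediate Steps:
$G{\left(V,Z \right)} = \left(-4 + V\right) \left(3 + V\right)$ ($G{\left(V,Z \right)} = \left(-4 + V\right) \left(V + 3\right) = \left(-4 + V\right) \left(3 + V\right)$)
$o{\left(n,l \right)} = - 4 l$
$\left(o{\left(4,-1 \right)} + G{\left(1,3 \right)}\right)^{2} = \left(\left(-4\right) \left(-1\right) - \left(13 - 1\right)\right)^{2} = \left(4 - 12\right)^{2} = \left(-8\right)^{2} = 64$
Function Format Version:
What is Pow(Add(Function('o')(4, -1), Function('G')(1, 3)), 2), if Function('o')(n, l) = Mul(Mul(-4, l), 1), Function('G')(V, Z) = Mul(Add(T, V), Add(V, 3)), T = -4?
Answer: 64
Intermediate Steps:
Function('G')(V, Z) = Mul(Add(-4, V), Add(3, V)) (Function('G')(V, Z) = Mul(Add(-4, V), Add(V, 3)) = Mul(Add(-4, V), Add(3, V)))
Function('o')(n, l) = Mul(-4, l)
Pow(Add(Function('o')(4, -1), Function('G')(1, 3)), 2) = Pow(Add(Mul(-4, -1), Add(-12, Pow(1, 2), Mul(-1, 1))), 2) = Pow(Add(4, Add(-12, 1, -1)), 2) = Pow(Add(4, -12), 2) = Pow(-8, 2) = 64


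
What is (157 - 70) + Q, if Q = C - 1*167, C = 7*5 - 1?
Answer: -46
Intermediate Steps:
C = 34 (C = 35 - 1 = 34)
Q = -133 (Q = 34 - 1*167 = 34 - 167 = -133)
(157 - 70) + Q = (157 - 70) - 133 = 87 - 133 = -46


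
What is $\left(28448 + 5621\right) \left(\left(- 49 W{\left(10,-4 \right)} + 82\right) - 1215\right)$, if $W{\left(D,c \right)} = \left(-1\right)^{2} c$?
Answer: $-31922653$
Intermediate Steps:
$W{\left(D,c \right)} = c$ ($W{\left(D,c \right)} = 1 c = c$)
$\left(28448 + 5621\right) \left(\left(- 49 W{\left(10,-4 \right)} + 82\right) - 1215\right) = \left(28448 + 5621\right) \left(\left(\left(-49\right) \left(-4\right) + 82\right) - 1215\right) = 34069 \left(\left(196 + 82\right) - 1215\right) = 34069 \left(278 - 1215\right) = 34069 \left(-937\right) = -31922653$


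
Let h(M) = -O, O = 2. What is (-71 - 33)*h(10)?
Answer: 208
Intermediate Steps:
h(M) = -2 (h(M) = -1*2 = -2)
(-71 - 33)*h(10) = (-71 - 33)*(-2) = -104*(-2) = 208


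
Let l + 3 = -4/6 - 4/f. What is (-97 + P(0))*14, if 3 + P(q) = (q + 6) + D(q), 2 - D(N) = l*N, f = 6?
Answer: -1288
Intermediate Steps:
l = -13/3 (l = -3 + (-4/6 - 4/6) = -3 + (-4*⅙ - 4*⅙) = -3 + (-⅔ - ⅔) = -3 - 4/3 = -13/3 ≈ -4.3333)
D(N) = 2 + 13*N/3 (D(N) = 2 - (-13)*N/3 = 2 + 13*N/3)
P(q) = 5 + 16*q/3 (P(q) = -3 + ((q + 6) + (2 + 13*q/3)) = -3 + ((6 + q) + (2 + 13*q/3)) = -3 + (8 + 16*q/3) = 5 + 16*q/3)
(-97 + P(0))*14 = (-97 + (5 + (16/3)*0))*14 = (-97 + (5 + 0))*14 = (-97 + 5)*14 = -92*14 = -1288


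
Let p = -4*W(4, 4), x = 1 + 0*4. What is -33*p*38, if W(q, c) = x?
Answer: 5016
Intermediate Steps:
x = 1 (x = 1 + 0 = 1)
W(q, c) = 1
p = -4 (p = -4*1 = -4)
-33*p*38 = -33*(-4)*38 = 132*38 = 5016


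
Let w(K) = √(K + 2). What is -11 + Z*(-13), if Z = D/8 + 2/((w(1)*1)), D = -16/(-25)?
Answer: -301/25 - 26*√3/3 ≈ -27.051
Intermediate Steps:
w(K) = √(2 + K)
D = 16/25 (D = -16*(-1/25) = 16/25 ≈ 0.64000)
Z = 2/25 + 2*√3/3 (Z = (16/25)/8 + 2/((√(2 + 1)*1)) = (16/25)*(⅛) + 2/((√3*1)) = 2/25 + 2/(√3) = 2/25 + 2*(√3/3) = 2/25 + 2*√3/3 ≈ 1.2347)
-11 + Z*(-13) = -11 + (2/25 + 2*√3/3)*(-13) = -11 + (-26/25 - 26*√3/3) = -301/25 - 26*√3/3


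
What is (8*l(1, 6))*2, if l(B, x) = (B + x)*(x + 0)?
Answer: 672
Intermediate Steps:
l(B, x) = x*(B + x) (l(B, x) = (B + x)*x = x*(B + x))
(8*l(1, 6))*2 = (8*(6*(1 + 6)))*2 = (8*(6*7))*2 = (8*42)*2 = 336*2 = 672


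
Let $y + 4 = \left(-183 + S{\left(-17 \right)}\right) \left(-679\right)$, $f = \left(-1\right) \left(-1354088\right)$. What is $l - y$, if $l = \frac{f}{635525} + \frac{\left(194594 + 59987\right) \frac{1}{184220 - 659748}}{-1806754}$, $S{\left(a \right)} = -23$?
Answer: $- \frac{76370514686118287300119}{546019003842078800} \approx -1.3987 \cdot 10^{5}$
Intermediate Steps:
$f = 1354088$
$y = 139870$ ($y = -4 + \left(-183 - 23\right) \left(-679\right) = -4 - -139874 = -4 + 139874 = 139870$)
$l = \frac{1163381273274455881}{546019003842078800}$ ($l = \frac{1354088}{635525} + \frac{\left(194594 + 59987\right) \frac{1}{184220 - 659748}}{-1806754} = 1354088 \cdot \frac{1}{635525} + \frac{254581}{-475528} \left(- \frac{1}{1806754}\right) = \frac{1354088}{635525} + 254581 \left(- \frac{1}{475528}\right) \left(- \frac{1}{1806754}\right) = \frac{1354088}{635525} - - \frac{254581}{859162116112} = \frac{1354088}{635525} + \frac{254581}{859162116112} = \frac{1163381273274455881}{546019003842078800} \approx 2.1307$)
$l - y = \frac{1163381273274455881}{546019003842078800} - 139870 = - \frac{76370514686118287300119}{546019003842078800}$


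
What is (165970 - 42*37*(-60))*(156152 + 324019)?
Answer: 124465124910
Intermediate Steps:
(165970 - 42*37*(-60))*(156152 + 324019) = (165970 - 1554*(-60))*480171 = (165970 + 93240)*480171 = 259210*480171 = 124465124910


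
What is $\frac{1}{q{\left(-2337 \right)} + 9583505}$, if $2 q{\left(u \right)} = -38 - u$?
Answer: $\frac{2}{19169309} \approx 1.0433 \cdot 10^{-7}$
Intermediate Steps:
$q{\left(u \right)} = -19 - \frac{u}{2}$ ($q{\left(u \right)} = \frac{-38 - u}{2} = -19 - \frac{u}{2}$)
$\frac{1}{q{\left(-2337 \right)} + 9583505} = \frac{1}{\left(-19 - - \frac{2337}{2}\right) + 9583505} = \frac{1}{\left(-19 + \frac{2337}{2}\right) + 9583505} = \frac{1}{\frac{2299}{2} + 9583505} = \frac{1}{\frac{19169309}{2}} = \frac{2}{19169309}$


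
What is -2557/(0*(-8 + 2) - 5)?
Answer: 2557/5 ≈ 511.40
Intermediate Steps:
-2557/(0*(-8 + 2) - 5) = -2557/(0*(-6) - 5) = -2557/(0 - 5) = -2557/(-5) = -2557*(-⅕) = 2557/5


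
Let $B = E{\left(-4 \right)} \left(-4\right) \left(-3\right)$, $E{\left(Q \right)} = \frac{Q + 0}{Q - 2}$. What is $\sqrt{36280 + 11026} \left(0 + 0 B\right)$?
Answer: $0$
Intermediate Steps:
$E{\left(Q \right)} = \frac{Q}{-2 + Q}$
$B = 8$ ($B = - \frac{4}{-2 - 4} \left(-4\right) \left(-3\right) = - \frac{4}{-6} \left(-4\right) \left(-3\right) = \left(-4\right) \left(- \frac{1}{6}\right) \left(-4\right) \left(-3\right) = \frac{2}{3} \left(-4\right) \left(-3\right) = \left(- \frac{8}{3}\right) \left(-3\right) = 8$)
$\sqrt{36280 + 11026} \left(0 + 0 B\right) = \sqrt{36280 + 11026} \left(0 + 0 \cdot 8\right) = \sqrt{47306} \left(0 + 0\right) = \sqrt{47306} \cdot 0 = 0$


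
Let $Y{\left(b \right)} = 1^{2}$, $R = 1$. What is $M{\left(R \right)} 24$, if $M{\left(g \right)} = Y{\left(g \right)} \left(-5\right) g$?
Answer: $-120$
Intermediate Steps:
$Y{\left(b \right)} = 1$
$M{\left(g \right)} = - 5 g$ ($M{\left(g \right)} = 1 \left(-5\right) g = - 5 g$)
$M{\left(R \right)} 24 = \left(-5\right) 1 \cdot 24 = \left(-5\right) 24 = -120$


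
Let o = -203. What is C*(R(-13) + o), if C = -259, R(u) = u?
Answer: 55944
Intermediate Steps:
C*(R(-13) + o) = -259*(-13 - 203) = -259*(-216) = 55944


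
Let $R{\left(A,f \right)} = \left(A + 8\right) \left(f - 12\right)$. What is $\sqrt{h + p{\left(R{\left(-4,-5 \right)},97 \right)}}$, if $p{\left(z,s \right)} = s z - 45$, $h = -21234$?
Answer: $5 i \sqrt{1115} \approx 166.96 i$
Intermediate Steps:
$R{\left(A,f \right)} = \left(-12 + f\right) \left(8 + A\right)$ ($R{\left(A,f \right)} = \left(8 + A\right) \left(-12 + f\right) = \left(-12 + f\right) \left(8 + A\right)$)
$p{\left(z,s \right)} = -45 + s z$
$\sqrt{h + p{\left(R{\left(-4,-5 \right)},97 \right)}} = \sqrt{-21234 + \left(-45 + 97 \left(-96 - -48 + 8 \left(-5\right) - -20\right)\right)} = \sqrt{-21234 + \left(-45 + 97 \left(-96 + 48 - 40 + 20\right)\right)} = \sqrt{-21234 + \left(-45 + 97 \left(-68\right)\right)} = \sqrt{-21234 - 6641} = \sqrt{-27875} = 5 i \sqrt{1115}$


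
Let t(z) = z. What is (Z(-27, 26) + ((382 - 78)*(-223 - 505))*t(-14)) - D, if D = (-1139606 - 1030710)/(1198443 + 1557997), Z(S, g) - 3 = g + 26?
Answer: 2135154816109/689110 ≈ 3.0984e+6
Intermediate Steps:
Z(S, g) = 29 + g (Z(S, g) = 3 + (g + 26) = 3 + (26 + g) = 29 + g)
D = -542579/689110 (D = -2170316/2756440 = -2170316*1/2756440 = -542579/689110 ≈ -0.78736)
(Z(-27, 26) + ((382 - 78)*(-223 - 505))*t(-14)) - D = ((29 + 26) + ((382 - 78)*(-223 - 505))*(-14)) - 1*(-542579/689110) = (55 + (304*(-728))*(-14)) + 542579/689110 = (55 - 221312*(-14)) + 542579/689110 = (55 + 3098368) + 542579/689110 = 3098423 + 542579/689110 = 2135154816109/689110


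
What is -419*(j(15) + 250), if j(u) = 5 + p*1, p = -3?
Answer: -105588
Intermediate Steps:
j(u) = 2 (j(u) = 5 - 3*1 = 5 - 3 = 2)
-419*(j(15) + 250) = -419*(2 + 250) = -419*252 = -105588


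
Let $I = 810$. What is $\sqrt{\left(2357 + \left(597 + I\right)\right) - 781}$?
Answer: $\sqrt{2983} \approx 54.617$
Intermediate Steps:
$\sqrt{\left(2357 + \left(597 + I\right)\right) - 781} = \sqrt{\left(2357 + \left(597 + 810\right)\right) - 781} = \sqrt{\left(2357 + 1407\right) - 781} = \sqrt{3764 - 781} = \sqrt{2983}$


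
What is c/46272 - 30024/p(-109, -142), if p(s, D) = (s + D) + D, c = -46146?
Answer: 76174175/1010272 ≈ 75.400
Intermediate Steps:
p(s, D) = s + 2*D (p(s, D) = (D + s) + D = s + 2*D)
c/46272 - 30024/p(-109, -142) = -46146/46272 - 30024/(-109 + 2*(-142)) = -46146*1/46272 - 30024/(-109 - 284) = -7691/7712 - 30024/(-393) = -7691/7712 - 30024*(-1/393) = -7691/7712 + 10008/131 = 76174175/1010272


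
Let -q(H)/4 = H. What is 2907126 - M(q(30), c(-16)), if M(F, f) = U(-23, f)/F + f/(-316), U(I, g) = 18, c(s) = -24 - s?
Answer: 4593259277/1580 ≈ 2.9071e+6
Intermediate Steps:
q(H) = -4*H
M(F, f) = 18/F - f/316 (M(F, f) = 18/F + f/(-316) = 18/F + f*(-1/316) = 18/F - f/316)
2907126 - M(q(30), c(-16)) = 2907126 - (18/((-4*30)) - (-24 - 1*(-16))/316) = 2907126 - (18/(-120) - (-24 + 16)/316) = 2907126 - (18*(-1/120) - 1/316*(-8)) = 2907126 - (-3/20 + 2/79) = 2907126 - 1*(-197/1580) = 2907126 + 197/1580 = 4593259277/1580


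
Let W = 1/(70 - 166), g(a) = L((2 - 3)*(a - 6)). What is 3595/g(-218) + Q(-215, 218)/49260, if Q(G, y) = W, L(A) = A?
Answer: 531269093/33102720 ≈ 16.049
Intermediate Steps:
g(a) = 6 - a (g(a) = (2 - 3)*(a - 6) = -(-6 + a) = 6 - a)
W = -1/96 (W = 1/(-96) = -1/96 ≈ -0.010417)
Q(G, y) = -1/96
3595/g(-218) + Q(-215, 218)/49260 = 3595/(6 - 1*(-218)) - 1/96/49260 = 3595/(6 + 218) - 1/96*1/49260 = 3595/224 - 1/4728960 = 531269093/33102720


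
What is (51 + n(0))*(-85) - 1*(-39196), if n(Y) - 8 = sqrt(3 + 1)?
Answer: 34011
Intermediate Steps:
n(Y) = 10 (n(Y) = 8 + sqrt(3 + 1) = 8 + sqrt(4) = 8 + 2 = 10)
(51 + n(0))*(-85) - 1*(-39196) = (51 + 10)*(-85) - 1*(-39196) = 61*(-85) + 39196 = -5185 + 39196 = 34011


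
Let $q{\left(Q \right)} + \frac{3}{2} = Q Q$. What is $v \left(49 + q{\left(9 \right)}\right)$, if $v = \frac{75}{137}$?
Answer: $\frac{19275}{274} \approx 70.347$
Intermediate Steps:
$q{\left(Q \right)} = - \frac{3}{2} + Q^{2}$ ($q{\left(Q \right)} = - \frac{3}{2} + Q Q = - \frac{3}{2} + Q^{2}$)
$v = \frac{75}{137}$ ($v = 75 \cdot \frac{1}{137} = \frac{75}{137} \approx 0.54745$)
$v \left(49 + q{\left(9 \right)}\right) = \frac{75 \left(49 - \left(\frac{3}{2} - 9^{2}\right)\right)}{137} = \frac{75 \left(49 + \left(- \frac{3}{2} + 81\right)\right)}{137} = \frac{75 \left(49 + \frac{159}{2}\right)}{137} = \frac{75}{137} \cdot \frac{257}{2} = \frac{19275}{274}$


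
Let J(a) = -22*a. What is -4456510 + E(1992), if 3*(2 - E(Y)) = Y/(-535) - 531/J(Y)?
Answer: -34828848174093/7815280 ≈ -4.4565e+6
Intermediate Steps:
E(Y) = 2 - 177/(22*Y) + Y/1605 (E(Y) = 2 - (Y/(-535) - 531*(-1/(22*Y)))/3 = 2 - (Y*(-1/535) - (-531)/(22*Y))/3 = 2 - (-Y/535 + 531/(22*Y))/3 = 2 + (-177/(22*Y) + Y/1605) = 2 - 177/(22*Y) + Y/1605)
-4456510 + E(1992) = -4456510 + (2 - 177/22/1992 + (1/1605)*1992) = -4456510 + (2 - 177/22*1/1992 + 664/535) = -4456510 + (2 - 59/14608 + 664/535) = -4456510 + 25298707/7815280 = -34828848174093/7815280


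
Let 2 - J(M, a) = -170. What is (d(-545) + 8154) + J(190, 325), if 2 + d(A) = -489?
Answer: 7835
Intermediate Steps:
d(A) = -491 (d(A) = -2 - 489 = -491)
J(M, a) = 172 (J(M, a) = 2 - 1*(-170) = 2 + 170 = 172)
(d(-545) + 8154) + J(190, 325) = (-491 + 8154) + 172 = 7663 + 172 = 7835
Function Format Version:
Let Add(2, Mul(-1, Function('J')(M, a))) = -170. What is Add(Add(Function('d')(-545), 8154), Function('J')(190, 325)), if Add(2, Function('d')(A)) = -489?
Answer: 7835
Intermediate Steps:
Function('d')(A) = -491 (Function('d')(A) = Add(-2, -489) = -491)
Function('J')(M, a) = 172 (Function('J')(M, a) = Add(2, Mul(-1, -170)) = Add(2, 170) = 172)
Add(Add(Function('d')(-545), 8154), Function('J')(190, 325)) = Add(Add(-491, 8154), 172) = Add(7663, 172) = 7835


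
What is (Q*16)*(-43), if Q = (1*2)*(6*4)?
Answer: -33024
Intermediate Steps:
Q = 48 (Q = 2*24 = 48)
(Q*16)*(-43) = (48*16)*(-43) = 768*(-43) = -33024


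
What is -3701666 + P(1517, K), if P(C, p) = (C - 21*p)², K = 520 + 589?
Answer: 470318318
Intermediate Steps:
K = 1109
-3701666 + P(1517, K) = -3701666 + (1517 - 21*1109)² = -3701666 + (1517 - 23289)² = -3701666 + (-21772)² = -3701666 + 474019984 = 470318318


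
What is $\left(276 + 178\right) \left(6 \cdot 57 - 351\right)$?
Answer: $-4086$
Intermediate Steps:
$\left(276 + 178\right) \left(6 \cdot 57 - 351\right) = 454 \left(342 - 351\right) = 454 \left(-9\right) = -4086$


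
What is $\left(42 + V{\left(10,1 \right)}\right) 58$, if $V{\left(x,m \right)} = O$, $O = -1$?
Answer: $2378$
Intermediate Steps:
$V{\left(x,m \right)} = -1$
$\left(42 + V{\left(10,1 \right)}\right) 58 = \left(42 - 1\right) 58 = 41 \cdot 58 = 2378$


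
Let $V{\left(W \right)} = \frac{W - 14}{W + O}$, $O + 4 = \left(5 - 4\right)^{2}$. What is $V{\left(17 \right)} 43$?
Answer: $\frac{129}{14} \approx 9.2143$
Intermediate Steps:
$O = -3$ ($O = -4 + \left(5 - 4\right)^{2} = -4 + 1^{2} = -4 + 1 = -3$)
$V{\left(W \right)} = \frac{-14 + W}{-3 + W}$ ($V{\left(W \right)} = \frac{W - 14}{W - 3} = \frac{-14 + W}{-3 + W}$)
$V{\left(17 \right)} 43 = \frac{-14 + 17}{-3 + 17} \cdot 43 = \frac{1}{14} \cdot 3 \cdot 43 = \frac{3}{14} \cdot 43 = \frac{129}{14}$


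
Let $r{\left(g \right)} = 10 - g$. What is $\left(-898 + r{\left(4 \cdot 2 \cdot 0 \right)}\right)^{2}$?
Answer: $788544$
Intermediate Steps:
$\left(-898 + r{\left(4 \cdot 2 \cdot 0 \right)}\right)^{2} = \left(-898 + \left(10 - 4 \cdot 2 \cdot 0\right)\right)^{2} = \left(-898 + \left(10 - 8 \cdot 0\right)\right)^{2} = \left(-898 + \left(10 - 0\right)\right)^{2} = \left(-898 + \left(10 + 0\right)\right)^{2} = \left(-898 + 10\right)^{2} = \left(-888\right)^{2} = 788544$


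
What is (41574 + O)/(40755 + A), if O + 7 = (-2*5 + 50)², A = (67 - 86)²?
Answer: 43167/41116 ≈ 1.0499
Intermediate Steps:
A = 361 (A = (-19)² = 361)
O = 1593 (O = -7 + (-2*5 + 50)² = -7 + (-10 + 50)² = -7 + 40² = -7 + 1600 = 1593)
(41574 + O)/(40755 + A) = (41574 + 1593)/(40755 + 361) = 43167/41116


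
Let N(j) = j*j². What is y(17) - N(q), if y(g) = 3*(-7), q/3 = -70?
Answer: 9260979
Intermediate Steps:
q = -210 (q = 3*(-70) = -210)
y(g) = -21
N(j) = j³
y(17) - N(q) = -21 - 1*(-210)³ = -21 - 1*(-9261000) = -21 + 9261000 = 9260979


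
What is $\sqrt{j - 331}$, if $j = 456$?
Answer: $5 \sqrt{5} \approx 11.18$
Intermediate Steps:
$\sqrt{j - 331} = \sqrt{456 - 331} = \sqrt{125} = 5 \sqrt{5}$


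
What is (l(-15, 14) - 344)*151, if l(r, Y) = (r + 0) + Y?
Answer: -52095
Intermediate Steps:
l(r, Y) = Y + r (l(r, Y) = r + Y = Y + r)
(l(-15, 14) - 344)*151 = ((14 - 15) - 344)*151 = (-1 - 344)*151 = -345*151 = -52095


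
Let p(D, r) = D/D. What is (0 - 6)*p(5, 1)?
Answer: -6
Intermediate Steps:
p(D, r) = 1
(0 - 6)*p(5, 1) = (0 - 6)*1 = -6*1 = -6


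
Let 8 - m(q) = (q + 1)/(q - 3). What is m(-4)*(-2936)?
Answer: -155608/7 ≈ -22230.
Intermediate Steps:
m(q) = 8 - (1 + q)/(-3 + q) (m(q) = 8 - (q + 1)/(q - 3) = 8 - (1 + q)/(-3 + q))
m(-4)*(-2936) = ((-25 + 7*(-4))/(-3 - 4))*(-2936) = ((-25 - 28)/(-7))*(-2936) = -1/7*(-53)*(-2936) = (53/7)*(-2936) = -155608/7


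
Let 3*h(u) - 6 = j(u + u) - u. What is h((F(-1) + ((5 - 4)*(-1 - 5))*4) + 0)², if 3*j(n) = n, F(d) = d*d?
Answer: 1681/81 ≈ 20.753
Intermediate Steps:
F(d) = d²
j(n) = n/3
h(u) = 2 - u/9 (h(u) = 2 + ((u + u)/3 - u)/3 = 2 + ((2*u)/3 - u)/3 = 2 + (2*u/3 - u)/3 = 2 + (-u/3)/3 = 2 - u/9)
h((F(-1) + ((5 - 4)*(-1 - 5))*4) + 0)² = (2 - (((-1)² + ((5 - 4)*(-1 - 5))*4) + 0)/9)² = (2 - ((1 + (1*(-6))*4) + 0)/9)² = (2 - ((1 - 6*4) + 0)/9)² = (2 - ((1 - 24) + 0)/9)² = (2 - (-23 + 0)/9)² = (2 - ⅑*(-23))² = (2 + 23/9)² = (41/9)² = 1681/81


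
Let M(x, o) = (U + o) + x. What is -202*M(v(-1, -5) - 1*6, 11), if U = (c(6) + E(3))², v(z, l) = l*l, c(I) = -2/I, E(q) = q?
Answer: -67468/9 ≈ -7496.4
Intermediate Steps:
v(z, l) = l²
U = 64/9 (U = (-2/6 + 3)² = (-2*⅙ + 3)² = (-⅓ + 3)² = (8/3)² = 64/9 ≈ 7.1111)
M(x, o) = 64/9 + o + x (M(x, o) = (64/9 + o) + x = 64/9 + o + x)
-202*M(v(-1, -5) - 1*6, 11) = -202*(64/9 + 11 + ((-5)² - 1*6)) = -202*(64/9 + 11 + (25 - 6)) = -202*(64/9 + 11 + 19) = -202*334/9 = -67468/9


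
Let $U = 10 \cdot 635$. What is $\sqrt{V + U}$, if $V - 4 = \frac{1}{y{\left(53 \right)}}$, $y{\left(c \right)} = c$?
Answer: $\frac{\sqrt{17848439}}{53} \approx 79.712$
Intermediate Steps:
$U = 6350$
$V = \frac{213}{53}$ ($V = 4 + \frac{1}{53} = \frac{213}{53} \approx 4.0189$)
$\sqrt{V + U} = \sqrt{\frac{213}{53} + 6350} = \sqrt{\frac{336763}{53}} = \frac{\sqrt{17848439}}{53}$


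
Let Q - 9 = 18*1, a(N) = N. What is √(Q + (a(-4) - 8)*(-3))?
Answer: 3*√7 ≈ 7.9373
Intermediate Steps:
Q = 27 (Q = 9 + 18*1 = 9 + 18 = 27)
√(Q + (a(-4) - 8)*(-3)) = √(27 + (-4 - 8)*(-3)) = √(27 - 12*(-3)) = √(27 + 36) = √63 = 3*√7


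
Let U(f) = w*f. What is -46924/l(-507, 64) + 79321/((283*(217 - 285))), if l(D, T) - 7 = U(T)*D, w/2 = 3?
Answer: -14539286145/3746441164 ≈ -3.8808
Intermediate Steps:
w = 6 (w = 2*3 = 6)
U(f) = 6*f
l(D, T) = 7 + 6*D*T (l(D, T) = 7 + (6*T)*D = 7 + 6*D*T)
-46924/l(-507, 64) + 79321/((283*(217 - 285))) = -46924/(7 + 6*(-507)*64) + 79321/((283*(217 - 285))) = -46924/(7 - 194688) + 79321/((283*(-68))) = -46924/(-194681) + 79321/(-19244) = -46924*(-1/194681) + 79321*(-1/19244) = 46924/194681 - 79321/19244 = -14539286145/3746441164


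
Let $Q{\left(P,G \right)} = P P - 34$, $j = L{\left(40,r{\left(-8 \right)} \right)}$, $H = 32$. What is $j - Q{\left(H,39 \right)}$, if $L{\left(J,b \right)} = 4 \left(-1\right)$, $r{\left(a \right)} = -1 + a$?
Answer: $-994$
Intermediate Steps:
$L{\left(J,b \right)} = -4$
$j = -4$
$Q{\left(P,G \right)} = -34 + P^{2}$ ($Q{\left(P,G \right)} = P^{2} - 34 = -34 + P^{2}$)
$j - Q{\left(H,39 \right)} = -4 - \left(-34 + 32^{2}\right) = -4 - \left(-34 + 1024\right) = -4 - 990 = -994$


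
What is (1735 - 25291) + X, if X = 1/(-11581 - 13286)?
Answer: -585767053/24867 ≈ -23556.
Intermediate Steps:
X = -1/24867 (X = 1/(-24867) = -1/24867 ≈ -4.0214e-5)
(1735 - 25291) + X = (1735 - 25291) - 1/24867 = -23556 - 1/24867 = -585767053/24867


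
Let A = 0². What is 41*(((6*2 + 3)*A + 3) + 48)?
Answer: 2091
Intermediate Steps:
A = 0
41*(((6*2 + 3)*A + 3) + 48) = 41*(((6*2 + 3)*0 + 3) + 48) = 41*(((12 + 3)*0 + 3) + 48) = 41*((15*0 + 3) + 48) = 41*((0 + 3) + 48) = 41*(3 + 48) = 41*51 = 2091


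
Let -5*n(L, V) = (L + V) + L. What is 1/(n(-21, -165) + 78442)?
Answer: 5/392417 ≈ 1.2742e-5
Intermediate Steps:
n(L, V) = -2*L/5 - V/5 (n(L, V) = -((L + V) + L)/5 = -(V + 2*L)/5 = -2*L/5 - V/5)
1/(n(-21, -165) + 78442) = 1/((-2/5*(-21) - 1/5*(-165)) + 78442) = 1/((42/5 + 33) + 78442) = 1/(207/5 + 78442) = 1/(392417/5) = 5/392417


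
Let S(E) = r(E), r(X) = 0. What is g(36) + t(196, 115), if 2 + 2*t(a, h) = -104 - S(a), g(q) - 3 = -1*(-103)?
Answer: 53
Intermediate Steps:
S(E) = 0
g(q) = 106 (g(q) = 3 - 1*(-103) = 3 + 103 = 106)
t(a, h) = -53 (t(a, h) = -1 + (-104 - 1*0)/2 = -1 + (-104 + 0)/2 = -1 + (1/2)*(-104) = -1 - 52 = -53)
g(36) + t(196, 115) = 106 - 53 = 53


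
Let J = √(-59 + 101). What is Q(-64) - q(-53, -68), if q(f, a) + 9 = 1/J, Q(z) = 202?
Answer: 211 - √42/42 ≈ 210.85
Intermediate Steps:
J = √42 ≈ 6.4807
q(f, a) = -9 + √42/42 (q(f, a) = -9 + 1/(√42) = -9 + √42/42)
Q(-64) - q(-53, -68) = 202 - (-9 + √42/42) = 202 + (9 - √42/42) = 211 - √42/42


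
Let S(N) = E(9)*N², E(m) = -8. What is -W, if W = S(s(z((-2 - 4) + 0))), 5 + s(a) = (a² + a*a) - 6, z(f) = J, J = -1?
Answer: 648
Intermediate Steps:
z(f) = -1
s(a) = -11 + 2*a² (s(a) = -5 + ((a² + a*a) - 6) = -5 + ((a² + a²) - 6) = -5 + (2*a² - 6) = -5 + (-6 + 2*a²) = -11 + 2*a²)
S(N) = -8*N²
W = -648 (W = -8*(-11 + 2*(-1)²)² = -8*(-11 + 2*1)² = -8*(-11 + 2)² = -8*(-9)² = -8*81 = -648)
-W = -1*(-648) = 648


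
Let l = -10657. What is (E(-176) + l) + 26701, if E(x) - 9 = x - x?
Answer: 16053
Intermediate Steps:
E(x) = 9 (E(x) = 9 + (x - x) = 9 + 0 = 9)
(E(-176) + l) + 26701 = (9 - 10657) + 26701 = -10648 + 26701 = 16053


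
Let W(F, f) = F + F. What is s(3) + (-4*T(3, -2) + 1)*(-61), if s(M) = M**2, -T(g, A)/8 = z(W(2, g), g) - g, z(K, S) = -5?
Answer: 15564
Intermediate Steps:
W(F, f) = 2*F
T(g, A) = 40 + 8*g (T(g, A) = -8*(-5 - g) = 40 + 8*g)
s(3) + (-4*T(3, -2) + 1)*(-61) = 3**2 + (-4*(40 + 8*3) + 1)*(-61) = 9 + (-4*(40 + 24) + 1)*(-61) = 9 + (-4*64 + 1)*(-61) = 9 + (-256 + 1)*(-61) = 9 - 255*(-61) = 9 + 15555 = 15564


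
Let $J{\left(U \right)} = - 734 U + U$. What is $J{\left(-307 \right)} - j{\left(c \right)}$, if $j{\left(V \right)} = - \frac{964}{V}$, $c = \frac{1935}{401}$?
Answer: $\frac{435821549}{1935} \approx 2.2523 \cdot 10^{5}$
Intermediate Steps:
$c = \frac{1935}{401}$ ($c = 1935 \cdot \frac{1}{401} = \frac{1935}{401} \approx 4.8254$)
$J{\left(U \right)} = - 733 U$
$J{\left(-307 \right)} - j{\left(c \right)} = \left(-733\right) \left(-307\right) - - \frac{964}{\frac{1935}{401}} = 225031 - \left(-964\right) \frac{401}{1935} = 225031 - - \frac{386564}{1935} = 225031 + \frac{386564}{1935} = \frac{435821549}{1935}$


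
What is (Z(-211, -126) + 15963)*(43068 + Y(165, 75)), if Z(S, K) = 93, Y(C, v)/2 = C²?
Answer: 1565749008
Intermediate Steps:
Y(C, v) = 2*C²
(Z(-211, -126) + 15963)*(43068 + Y(165, 75)) = (93 + 15963)*(43068 + 2*165²) = 16056*(43068 + 2*27225) = 16056*(43068 + 54450) = 16056*97518 = 1565749008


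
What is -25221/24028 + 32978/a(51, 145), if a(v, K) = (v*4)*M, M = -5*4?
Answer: -111912133/12254280 ≈ -9.1325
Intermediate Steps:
M = -20
a(v, K) = -80*v (a(v, K) = (v*4)*(-20) = (4*v)*(-20) = -80*v)
-25221/24028 + 32978/a(51, 145) = -25221/24028 + 32978/((-80*51)) = -25221*1/24028 + 32978/(-4080) = -25221/24028 + 32978*(-1/4080) = -25221/24028 - 16489/2040 = -111912133/12254280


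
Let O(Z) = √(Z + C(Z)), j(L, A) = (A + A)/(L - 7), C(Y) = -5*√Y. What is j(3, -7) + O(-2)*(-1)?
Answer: 7/2 - √(-2 - 5*I*√2) ≈ 1.8647 + 2.162*I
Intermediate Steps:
j(L, A) = 2*A/(-7 + L) (j(L, A) = (2*A)/(-7 + L) = 2*A/(-7 + L))
O(Z) = √(Z - 5*√Z)
j(3, -7) + O(-2)*(-1) = 2*(-7)/(-7 + 3) + √(-2 - 5*I*√2)*(-1) = 2*(-7)/(-4) + √(-2 - 5*I*√2)*(-1) = 2*(-7)*(-¼) + √(-2 - 5*I*√2)*(-1) = 7/2 - √(-2 - 5*I*√2)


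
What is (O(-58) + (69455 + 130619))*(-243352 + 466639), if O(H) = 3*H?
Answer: 44635071300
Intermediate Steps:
(O(-58) + (69455 + 130619))*(-243352 + 466639) = (3*(-58) + (69455 + 130619))*(-243352 + 466639) = (-174 + 200074)*223287 = 199900*223287 = 44635071300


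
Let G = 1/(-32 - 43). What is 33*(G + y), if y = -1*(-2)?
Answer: 1639/25 ≈ 65.560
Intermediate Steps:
G = -1/75 (G = 1/(-75) = -1/75 ≈ -0.013333)
y = 2
33*(G + y) = 33*(-1/75 + 2) = 33*(149/75) = 1639/25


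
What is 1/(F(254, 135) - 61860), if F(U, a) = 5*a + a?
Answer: -1/61050 ≈ -1.6380e-5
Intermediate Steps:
F(U, a) = 6*a
1/(F(254, 135) - 61860) = 1/(6*135 - 61860) = 1/(810 - 61860) = 1/(-61050) = -1/61050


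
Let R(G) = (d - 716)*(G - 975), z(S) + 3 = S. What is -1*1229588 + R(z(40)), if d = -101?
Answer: -463242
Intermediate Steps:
z(S) = -3 + S
R(G) = 796575 - 817*G (R(G) = (-101 - 716)*(G - 975) = -817*(-975 + G) = 796575 - 817*G)
-1*1229588 + R(z(40)) = -1*1229588 + (796575 - 817*(-3 + 40)) = -1229588 + (796575 - 817*37) = -1229588 + (796575 - 30229) = -1229588 + 766346 = -463242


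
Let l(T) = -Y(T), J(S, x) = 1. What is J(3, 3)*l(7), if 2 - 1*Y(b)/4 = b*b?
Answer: 188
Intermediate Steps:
Y(b) = 8 - 4*b² (Y(b) = 8 - 4*b*b = 8 - 4*b²)
l(T) = -8 + 4*T² (l(T) = -(8 - 4*T²) = -8 + 4*T²)
J(3, 3)*l(7) = 1*(-8 + 4*7²) = 1*(-8 + 4*49) = 1*(-8 + 196) = 1*188 = 188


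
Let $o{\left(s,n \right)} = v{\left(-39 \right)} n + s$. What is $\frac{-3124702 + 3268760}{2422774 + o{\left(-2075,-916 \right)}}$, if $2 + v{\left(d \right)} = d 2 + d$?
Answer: $\frac{144058}{2529703} \approx 0.056947$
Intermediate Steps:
$v{\left(d \right)} = -2 + 3 d$ ($v{\left(d \right)} = -2 + \left(d 2 + d\right) = -2 + \left(2 d + d\right) = -2 + 3 d$)
$o{\left(s,n \right)} = s - 119 n$ ($o{\left(s,n \right)} = \left(-2 + 3 \left(-39\right)\right) n + s = \left(-2 - 117\right) n + s = - 119 n + s = s - 119 n$)
$\frac{-3124702 + 3268760}{2422774 + o{\left(-2075,-916 \right)}} = \frac{-3124702 + 3268760}{2422774 - -106929} = \frac{144058}{2422774 + \left(-2075 + 109004\right)} = \frac{144058}{2422774 + 106929} = \frac{144058}{2529703}$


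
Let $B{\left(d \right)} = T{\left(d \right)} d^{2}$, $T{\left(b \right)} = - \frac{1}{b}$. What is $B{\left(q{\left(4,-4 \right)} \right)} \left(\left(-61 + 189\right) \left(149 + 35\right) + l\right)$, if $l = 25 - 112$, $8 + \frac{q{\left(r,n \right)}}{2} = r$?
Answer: $187720$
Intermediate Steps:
$q{\left(r,n \right)} = -16 + 2 r$
$l = -87$
$B{\left(d \right)} = - d$ ($B{\left(d \right)} = - \frac{1}{d} d^{2} = - d$)
$B{\left(q{\left(4,-4 \right)} \right)} \left(\left(-61 + 189\right) \left(149 + 35\right) + l\right) = - (-16 + 2 \cdot 4) \left(\left(-61 + 189\right) \left(149 + 35\right) - 87\right) = - (-16 + 8) \left(128 \cdot 184 - 87\right) = \left(-1\right) \left(-8\right) \left(23552 - 87\right) = 8 \cdot 23465 = 187720$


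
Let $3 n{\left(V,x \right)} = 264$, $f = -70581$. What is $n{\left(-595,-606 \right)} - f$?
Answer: $70669$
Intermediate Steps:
$n{\left(V,x \right)} = 88$ ($n{\left(V,x \right)} = \frac{1}{3} \cdot 264 = 88$)
$n{\left(-595,-606 \right)} - f = 88 - -70581 = 88 + 70581 = 70669$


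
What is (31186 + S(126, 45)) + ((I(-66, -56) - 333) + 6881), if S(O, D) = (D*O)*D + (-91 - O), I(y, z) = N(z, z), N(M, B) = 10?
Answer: 292677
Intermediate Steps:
I(y, z) = 10
S(O, D) = -91 - O + O*D² (S(O, D) = O*D² + (-91 - O) = -91 - O + O*D²)
(31186 + S(126, 45)) + ((I(-66, -56) - 333) + 6881) = (31186 + (-91 - 1*126 + 126*45²)) + ((10 - 333) + 6881) = (31186 + (-91 - 126 + 126*2025)) + (-323 + 6881) = (31186 + (-91 - 126 + 255150)) + 6558 = (31186 + 254933) + 6558 = 286119 + 6558 = 292677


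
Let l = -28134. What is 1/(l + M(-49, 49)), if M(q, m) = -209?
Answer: -1/28343 ≈ -3.5282e-5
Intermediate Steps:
1/(l + M(-49, 49)) = 1/(-28134 - 209) = 1/(-28343) = -1/28343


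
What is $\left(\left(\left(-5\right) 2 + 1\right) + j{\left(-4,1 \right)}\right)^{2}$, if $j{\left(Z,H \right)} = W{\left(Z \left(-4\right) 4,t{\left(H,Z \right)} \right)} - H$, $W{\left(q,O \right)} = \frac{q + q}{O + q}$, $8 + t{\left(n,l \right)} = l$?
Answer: $\frac{9604}{169} \approx 56.828$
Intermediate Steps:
$t{\left(n,l \right)} = -8 + l$
$W{\left(q,O \right)} = \frac{2 q}{O + q}$
$j{\left(Z,H \right)} = - H - \frac{32 Z}{-8 - 15 Z}$ ($j{\left(Z,H \right)} = \frac{2 Z \left(-4\right) 4}{\left(-8 + Z\right) + Z \left(-4\right) 4} - H = \frac{2 - 4 Z 4}{\left(-8 + Z\right) + - 4 Z 4} - H = \frac{2 \left(- 16 Z\right)}{\left(-8 + Z\right) - 16 Z} - H = \frac{2 \left(- 16 Z\right)}{-8 - 15 Z} - H = - \frac{32 Z}{-8 - 15 Z} - H = - H - \frac{32 Z}{-8 - 15 Z}$)
$\left(\left(\left(-5\right) 2 + 1\right) + j{\left(-4,1 \right)}\right)^{2} = \left(\left(\left(-5\right) 2 + 1\right) + \frac{32 \left(-4\right) - 1 \left(8 + 15 \left(-4\right)\right)}{8 + 15 \left(-4\right)}\right)^{2} = \left(\left(-10 + 1\right) + \frac{-128 - 1 \left(8 - 60\right)}{8 - 60}\right)^{2} = \left(-9 + \frac{-128 - 1 \left(-52\right)}{-52}\right)^{2} = \left(-9 - \frac{-128 + 52}{52}\right)^{2} = \left(-9 - - \frac{19}{13}\right)^{2} = \left(-9 + \frac{19}{13}\right)^{2} = \left(- \frac{98}{13}\right)^{2} = \frac{9604}{169}$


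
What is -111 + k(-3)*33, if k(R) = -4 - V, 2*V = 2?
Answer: -276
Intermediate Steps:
V = 1 (V = (½)*2 = 1)
k(R) = -5 (k(R) = -4 - 1*1 = -4 - 1 = -5)
-111 + k(-3)*33 = -111 - 5*33 = -111 - 165 = -276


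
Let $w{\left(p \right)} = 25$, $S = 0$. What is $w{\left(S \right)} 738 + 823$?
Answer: $19273$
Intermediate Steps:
$w{\left(S \right)} 738 + 823 = 25 \cdot 738 + 823 = 18450 + 823 = 19273$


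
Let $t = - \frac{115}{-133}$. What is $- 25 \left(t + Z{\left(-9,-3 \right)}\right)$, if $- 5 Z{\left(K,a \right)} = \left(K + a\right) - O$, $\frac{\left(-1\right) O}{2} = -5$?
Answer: $- \frac{17505}{133} \approx -131.62$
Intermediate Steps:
$O = 10$ ($O = \left(-2\right) \left(-5\right) = 10$)
$Z{\left(K,a \right)} = 2 - \frac{K}{5} - \frac{a}{5}$ ($Z{\left(K,a \right)} = - \frac{\left(K + a\right) - 10}{5} = - \frac{-10 + K + a}{5} = 2 - \frac{K}{5} - \frac{a}{5}$)
$t = \frac{115}{133}$ ($t = \left(-115\right) \left(- \frac{1}{133}\right) = \frac{115}{133} \approx 0.86466$)
$- 25 \left(t + Z{\left(-9,-3 \right)}\right) = - 25 \left(\frac{115}{133} - - \frac{22}{5}\right) = - 25 \left(\frac{115}{133} + \left(2 + \frac{9}{5} + \frac{3}{5}\right)\right) = - 25 \left(\frac{115}{133} + \frac{22}{5}\right) = \left(-25\right) \frac{3501}{665} = - \frac{17505}{133}$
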